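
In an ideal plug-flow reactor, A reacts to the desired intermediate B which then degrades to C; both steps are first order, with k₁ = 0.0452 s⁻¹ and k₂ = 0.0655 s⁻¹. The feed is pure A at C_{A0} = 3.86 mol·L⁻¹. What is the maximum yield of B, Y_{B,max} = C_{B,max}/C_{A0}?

At the optimum, C_{B,max}/C_{A0} = (k₁/k₂)^[k₂/(k₂−k₁)].
= (0.0452/0.0655)^(0.0655/(0.0655−0.0452)) = (0.6901)^(3.227) = 0.3021.

0.302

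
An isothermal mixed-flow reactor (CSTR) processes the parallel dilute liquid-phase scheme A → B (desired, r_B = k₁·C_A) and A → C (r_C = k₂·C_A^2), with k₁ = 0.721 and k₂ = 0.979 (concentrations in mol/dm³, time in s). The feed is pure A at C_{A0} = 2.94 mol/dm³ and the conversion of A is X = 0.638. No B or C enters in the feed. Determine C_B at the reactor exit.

0.767 mol/dm³

Exit C_A = C_{A0}(1−X) = 2.94×0.362 = 1.064 mol/dm³.
A CSTR operates uniformly at the exit composition, giving r_B = 0.7673 and r_C = 1.109 (each k·C_A^n at C_A = 1.064).
Fraction of consumed A going to B: r_B/(r_B+r_C) = 0.4090.
C_B = 0.4090·C_{A0}·X = 0.4090×2.94×0.638 = 0.767 mol/dm³.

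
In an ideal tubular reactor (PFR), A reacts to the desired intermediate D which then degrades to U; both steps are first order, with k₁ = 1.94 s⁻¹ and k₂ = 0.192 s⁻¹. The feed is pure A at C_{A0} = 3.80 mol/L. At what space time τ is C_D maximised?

Setting dC_D/dτ = 0 gives τ_opt = ln(k₂/k₁)/(k₂−k₁).
= ln(0.192/1.94)/(0.192−1.94) = ln(0.09897)/-1.748 = -2.313/-1.748 = 1.32 s.

1.32 s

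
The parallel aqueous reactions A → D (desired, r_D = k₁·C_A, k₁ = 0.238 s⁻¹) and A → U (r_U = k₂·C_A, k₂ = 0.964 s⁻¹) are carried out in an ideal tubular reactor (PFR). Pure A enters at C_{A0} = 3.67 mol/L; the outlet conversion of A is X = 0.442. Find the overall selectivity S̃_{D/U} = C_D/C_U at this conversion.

C_A = C_{A0}(1−X) = 2.048 mol/L.
Both paths are first order in A, so the instantaneous fraction to D is constant: dC_D/d(−C_A) = k₁/(k₁+k₂) = 0.1980.
C_D = 0.1980·(C_{A0}−C_A) = 0.1980×1.622 = 0.321 mol/L.
C_U = (C_{A0}−C_A)−C_D = 1.301 mol/L; S̃_{D/U} = 0.3212/1.301 = 0.247.

0.247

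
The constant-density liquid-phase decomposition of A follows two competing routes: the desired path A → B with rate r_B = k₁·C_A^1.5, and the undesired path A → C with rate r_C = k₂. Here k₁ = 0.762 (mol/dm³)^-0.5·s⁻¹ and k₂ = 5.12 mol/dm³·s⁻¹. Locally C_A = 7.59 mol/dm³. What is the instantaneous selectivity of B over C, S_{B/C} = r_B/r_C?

S_{B/C} = r_B/r_C = (k₁·C_A^1.5)/(k₂) = (k₁/k₂)·C_A^1.5.
= (0.762×7.590^1.5) / (5.12) = 15.93/5.120 = 3.11.

3.11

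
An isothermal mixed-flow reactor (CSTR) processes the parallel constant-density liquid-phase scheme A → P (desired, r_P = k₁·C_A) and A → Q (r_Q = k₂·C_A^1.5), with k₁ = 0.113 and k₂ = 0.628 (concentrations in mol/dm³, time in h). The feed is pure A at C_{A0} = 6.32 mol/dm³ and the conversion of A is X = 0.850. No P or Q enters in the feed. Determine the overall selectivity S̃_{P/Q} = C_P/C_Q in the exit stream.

0.185

Exit C_A = C_{A0}(1−X) = 6.32×0.150 = 0.9480 mol/dm³.
Rates in a CSTR are evaluated at the outlet concentration: r_P = 0.113×0.9480 = 0.1071, r_Q = 0.628×0.9480^1.5 = 0.5797.
Overall selectivity = C_P/C_Q = r_Pτ/(r_Qτ) = r_P/r_Q = 0.185.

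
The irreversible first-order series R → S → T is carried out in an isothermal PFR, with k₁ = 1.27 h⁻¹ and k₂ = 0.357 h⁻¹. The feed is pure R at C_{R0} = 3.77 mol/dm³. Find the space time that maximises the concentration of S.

Setting dC_S/dτ = 0 gives τ_opt = ln(k₂/k₁)/(k₂−k₁).
= ln(0.357/1.27)/(0.357−1.27) = ln(0.2811)/-0.9130 = -1.269/-0.9130 = 1.39 h.

1.39 h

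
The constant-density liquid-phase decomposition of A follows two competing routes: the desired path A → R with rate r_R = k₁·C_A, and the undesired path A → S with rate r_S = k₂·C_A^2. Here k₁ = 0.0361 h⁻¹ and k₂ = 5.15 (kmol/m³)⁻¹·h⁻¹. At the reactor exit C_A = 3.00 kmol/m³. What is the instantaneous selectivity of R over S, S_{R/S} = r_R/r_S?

S_{R/S} = r_R/r_S = (k₁·C_A)/(k₂·C_A^2) = (k₁/k₂)·C_A⁻¹.
= (0.0361×3.000) / (5.15×3.000^2) = 0.1083/46.35 = 0.00234.
The undesired path is higher order in A, so low C_A (CSTR or dilute feed) favours R.

0.00234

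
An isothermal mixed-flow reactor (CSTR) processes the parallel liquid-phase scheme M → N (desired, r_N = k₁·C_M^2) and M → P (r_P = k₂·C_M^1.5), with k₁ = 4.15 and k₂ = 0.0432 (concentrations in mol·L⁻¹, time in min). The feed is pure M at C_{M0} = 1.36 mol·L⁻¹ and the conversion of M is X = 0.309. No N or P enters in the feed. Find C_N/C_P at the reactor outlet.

93.1

Exit C_M = C_{M0}(1−X) = 1.36×0.691 = 0.9398 mol·L⁻¹.
Rates in a CSTR are evaluated at the outlet concentration: r_N = 4.15×0.9398^2 = 3.665, r_P = 0.0432×0.9398^1.5 = 0.03936.
Overall selectivity = C_N/C_P = r_Nτ/(r_Pτ) = r_N/r_P = 93.1.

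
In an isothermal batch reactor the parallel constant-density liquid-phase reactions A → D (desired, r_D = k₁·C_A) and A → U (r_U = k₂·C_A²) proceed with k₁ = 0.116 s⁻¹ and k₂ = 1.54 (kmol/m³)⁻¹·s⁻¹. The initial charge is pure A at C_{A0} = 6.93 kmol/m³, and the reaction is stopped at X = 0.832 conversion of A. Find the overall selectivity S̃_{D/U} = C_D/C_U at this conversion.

C_A = C_{A0}(1−X) = 1.164 kmol/m³.
Along a PFR/batch, dC_D/dC_A = −r_D/(r_D+r_U) = −k₁/(k₁+k₂·C_A).
Integrating from C_{A0} to C_A: C_D = (0.116/1.54)·ln[(0.116+1.54·6.93)/(0.116+1.54·1.16)] = 0.07532·ln(10.79/1.909) = 0.1305 kmol/m³.
C_U = (C_{A0}−C_A)−C_D = 5.635 kmol/m³; S̃_{D/U} = 0.1305/5.635 = 0.0231.

0.0231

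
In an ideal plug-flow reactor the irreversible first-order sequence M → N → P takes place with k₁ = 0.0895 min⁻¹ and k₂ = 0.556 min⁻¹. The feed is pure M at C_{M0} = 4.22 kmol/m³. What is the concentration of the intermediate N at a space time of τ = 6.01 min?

0.444 kmol/m³

Solving the coupled first-order balances gives C_N(τ) = [k₁/(k₂−k₁)]·C_{M0}·(e^(−k₁τ) − e^(−k₂τ)).
e^(−k₁τ) = e^(−0.0895×6.01) = e^(−0.5379) = 0.5840; e^(−k₂τ) = e^(−3.342) = 0.03538.
C_N = 0.0895×4.22/(0.556−0.0895) × (0.5840−0.03538) = 0.8096×0.5486 = 0.4442 kmol/m³.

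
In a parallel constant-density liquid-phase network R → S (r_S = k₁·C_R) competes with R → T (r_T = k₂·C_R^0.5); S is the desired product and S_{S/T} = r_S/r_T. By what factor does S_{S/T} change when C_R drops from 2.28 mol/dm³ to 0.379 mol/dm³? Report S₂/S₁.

0.408

S_{S/T} = (k₁/k₂)·C_R^0.5, so S₂/S₁ = (C_{R,2}/C_{R,1})^0.5.
= (0.379/2.28)^0.5 = (0.1662)^0.5 = 0.408.
Selectivity toward S falls as C_R falls — high-concentration operation is favoured.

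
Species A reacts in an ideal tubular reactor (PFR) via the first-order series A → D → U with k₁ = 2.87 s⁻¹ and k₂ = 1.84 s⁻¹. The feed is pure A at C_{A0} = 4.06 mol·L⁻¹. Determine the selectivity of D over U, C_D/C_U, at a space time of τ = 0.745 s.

0.753

The intermediate concentration in a first-order A→B→C sequence is C_D = k₁C_{A0}(e^(−k₁τ) − e^(−k₂τ))/(k₂−k₁).
e^(−k₁τ) = e^(−2.87×0.745) = e^(−2.138) = 0.1179; e^(−k₂τ) = e^(−1.371) = 0.2539.
C_D = 2.87×4.06/(1.84−2.87) × (0.1179−0.2539) = (-11.31)×(-0.1360) = 1.539 mol·L⁻¹.
C_A = C_{A0}e^(−k₁τ) = 0.4786 mol·L⁻¹, so C_U = C_{A0}−C_A−C_D = 2.043 mol·L⁻¹; C_D/C_U = 0.753.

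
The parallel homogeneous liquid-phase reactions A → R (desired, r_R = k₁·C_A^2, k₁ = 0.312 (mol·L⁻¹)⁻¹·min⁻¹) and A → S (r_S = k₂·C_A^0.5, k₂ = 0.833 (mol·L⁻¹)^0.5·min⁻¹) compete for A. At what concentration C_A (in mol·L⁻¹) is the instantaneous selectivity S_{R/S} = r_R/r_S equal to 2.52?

S_{R/S} = (k₁/k₂)·C_A^1.5 ⇒ C_A = (S·k₂/k₁)^(1/1.5).
= (2.52×0.833/0.312)^(0.6667) = (6.728)^(0.6667) = 3.56 mol·L⁻¹.

3.56 mol·L⁻¹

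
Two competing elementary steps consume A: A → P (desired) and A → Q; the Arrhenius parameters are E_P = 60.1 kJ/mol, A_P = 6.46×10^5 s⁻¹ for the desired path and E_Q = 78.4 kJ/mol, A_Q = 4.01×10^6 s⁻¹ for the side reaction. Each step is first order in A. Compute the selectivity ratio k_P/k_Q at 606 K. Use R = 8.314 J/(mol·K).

k_P/k_Q = (A_P/A_Q)·exp[−(E_P−E_Q)/(RT)] = (A_P/A_Q)·exp[(E_Q−E_P)/(RT)].
(E_Q−E_P)/(RT) = (78.4−60.1)×10³/(8.314×606) = 18300/5038 = 3.632.
k_P/k_Q = (6.46×10^5/4.01×10^6)·exp(3.632) = 0.1611 × 37.80 = 6.09.
Since E_P < E_Q, lowering the temperature improves selectivity toward P.

6.09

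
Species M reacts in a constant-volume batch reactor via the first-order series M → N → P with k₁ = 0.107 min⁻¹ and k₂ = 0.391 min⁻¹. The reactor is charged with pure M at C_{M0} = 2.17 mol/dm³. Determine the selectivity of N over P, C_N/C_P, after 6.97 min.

0.414

The intermediate concentration in a first-order A→B→C sequence is C_N = k₁C_{M0}(e^(−k₁t) − e^(−k₂t))/(k₂−k₁).
e^(−k₁t) = e^(−0.107×6.97) = e^(−0.7458) = 0.4744; e^(−k₂t) = e^(−2.725) = 0.06553.
C_N = 0.107×2.17/(0.391−0.107) × (0.4744−0.06553) = 0.8176×0.4088 = 0.3342 mol/dm³.
C_M = C_{M0}e^(−k₁t) = 1.029 mol/dm³, so C_P = C_{M0}−C_M−C_N = 0.8064 mol/dm³; C_N/C_P = 0.414.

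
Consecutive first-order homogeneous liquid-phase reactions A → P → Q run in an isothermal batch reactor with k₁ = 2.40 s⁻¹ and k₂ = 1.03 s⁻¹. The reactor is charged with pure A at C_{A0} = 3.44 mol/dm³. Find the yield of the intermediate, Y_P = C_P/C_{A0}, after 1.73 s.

0.267

The intermediate concentration in a first-order A→B→C sequence is C_P = k₁C_{A0}(e^(−k₁t) − e^(−k₂t))/(k₂−k₁).
e^(−k₁t) = e^(−2.40×1.73) = e^(−4.152) = 0.01573; e^(−k₂t) = e^(−1.782) = 0.1683.
C_P = 2.40×3.44/(1.03−2.40) × (0.01573−0.1683) = (-6.026)×(-0.1526) = 0.9195 mol/dm³.
Y_P = C_P/C_{A0} = 0.9195/3.44 = 0.267.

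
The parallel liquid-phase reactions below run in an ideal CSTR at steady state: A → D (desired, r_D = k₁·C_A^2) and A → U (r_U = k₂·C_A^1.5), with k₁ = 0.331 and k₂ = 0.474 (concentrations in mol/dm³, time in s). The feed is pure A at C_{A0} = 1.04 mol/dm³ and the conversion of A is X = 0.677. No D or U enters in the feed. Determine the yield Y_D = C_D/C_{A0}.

Exit C_A = C_{A0}(1−X) = 1.04×0.323 = 0.3359 mol/dm³.
Rates in a CSTR are evaluated at the outlet concentration: r_D = 0.331×0.3359^2 = 0.03735, r_U = 0.474×0.3359^1.5 = 0.09229.
Fraction of consumed A going to D: r_D/(r_D+r_U) = 0.2881.
C_D = 0.2881·C_{A0}·X = 0.2881×1.04×0.677 = 0.203 mol/dm³; Y_D = C_D/C_{A0} = 0.195.

0.195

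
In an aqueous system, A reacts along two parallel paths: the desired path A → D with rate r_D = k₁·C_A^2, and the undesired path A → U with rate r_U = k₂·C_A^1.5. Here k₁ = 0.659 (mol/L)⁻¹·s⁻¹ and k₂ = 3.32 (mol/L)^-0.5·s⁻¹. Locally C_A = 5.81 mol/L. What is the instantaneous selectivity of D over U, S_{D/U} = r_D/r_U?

S_{D/U} = r_D/r_U = (k₁·C_A^2)/(k₂·C_A^1.5) = (k₁/k₂)·C_A^0.5.
= (0.659×5.810^2) / (3.32×5.810^1.5) = 22.25/46.49 = 0.478.

0.478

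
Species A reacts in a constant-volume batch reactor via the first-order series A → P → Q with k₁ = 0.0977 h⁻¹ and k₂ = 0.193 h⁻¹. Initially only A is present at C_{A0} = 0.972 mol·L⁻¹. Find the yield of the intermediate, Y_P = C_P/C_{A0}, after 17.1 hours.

0.155

Solving the coupled first-order balances gives C_P(t) = [k₁/(k₂−k₁)]·C_{A0}·(e^(−k₁t) − e^(−k₂t)).
e^(−k₁t) = e^(−0.0977×17.1) = e^(−1.671) = 0.1881; e^(−k₂t) = e^(−3.300) = 0.03687.
C_P = 0.0977×0.972/(0.193−0.0977) × (0.1881−0.03687) = 0.9965×0.1512 = 0.1507 mol·L⁻¹.
Y_P = C_P/C_{A0} = 0.1507/0.972 = 0.155.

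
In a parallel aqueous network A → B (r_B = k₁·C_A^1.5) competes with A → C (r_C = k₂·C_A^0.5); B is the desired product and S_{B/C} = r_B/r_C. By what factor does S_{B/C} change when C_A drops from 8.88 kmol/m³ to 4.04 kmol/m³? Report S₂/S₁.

S_{B/C} = (k₁/k₂)·C_A, so S₂/S₁ = (C_{A,2}/C_{A,1}).
= 4.04/8.88 = 0.455.
Selectivity toward B falls as C_A falls — high-concentration operation is favoured.

0.455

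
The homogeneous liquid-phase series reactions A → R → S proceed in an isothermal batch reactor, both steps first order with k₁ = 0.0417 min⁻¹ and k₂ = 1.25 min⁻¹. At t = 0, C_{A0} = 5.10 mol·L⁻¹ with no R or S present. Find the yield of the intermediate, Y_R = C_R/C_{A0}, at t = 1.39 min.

0.0265

For first-order series with pure A initially, C_R(t) = k₁C_{A0}/(k₂−k₁)·(e^(−k₁t) − e^(−k₂t)).
e^(−k₁t) = e^(−0.0417×1.39) = e^(−0.05796) = 0.9437; e^(−k₂t) = e^(−1.737) = 0.1760.
C_R = 0.0417×5.10/(1.25−0.0417) × (0.9437−0.1760) = 0.1760×0.7677 = 0.1351 mol·L⁻¹.
Y_R = C_R/C_{A0} = 0.1351/5.10 = 0.0265.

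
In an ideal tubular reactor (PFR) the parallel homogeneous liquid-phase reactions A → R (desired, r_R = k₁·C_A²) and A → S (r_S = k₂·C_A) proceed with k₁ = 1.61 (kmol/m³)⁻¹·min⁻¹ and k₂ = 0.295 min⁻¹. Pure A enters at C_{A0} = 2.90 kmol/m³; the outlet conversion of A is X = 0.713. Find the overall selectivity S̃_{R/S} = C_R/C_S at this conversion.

C_A = C_{A0}(1−X) = 0.8323 kmol/m³.
Along a PFR/batch, dC_S/dC_A = −r_S/(r_R+r_S) = −k₂/(k₂+k₁·C_A).
Integrating from C_{A0} to C_A: C_S = (0.295/1.61)·ln[(0.295+1.61·2.90)/(0.295+1.61·0.832)] = 0.1832·ln(4.964/1.635) = 0.2035 kmol/m³.
Then C_R = (C_{A0}−C_A) − C_S = 2.068 − 0.2035 = 1.864 kmol/m³.
S̃_{R/S} = C_R/C_S = 1.864/0.2035 = 9.16.

9.16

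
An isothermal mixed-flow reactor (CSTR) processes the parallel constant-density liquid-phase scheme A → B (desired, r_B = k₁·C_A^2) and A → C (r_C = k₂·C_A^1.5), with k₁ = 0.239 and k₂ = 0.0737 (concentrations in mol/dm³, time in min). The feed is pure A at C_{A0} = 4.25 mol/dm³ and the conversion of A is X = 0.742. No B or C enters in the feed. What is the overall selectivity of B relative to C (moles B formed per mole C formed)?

3.40

Exit C_A = C_{A0}(1−X) = 4.25×0.258 = 1.097 mol/dm³.
In a CSTR the entire volume is at exit conditions, so r_B = 0.239×1.097^2 = 0.2874 and r_C = 0.0737×1.097^1.5 = 0.08462.
Overall selectivity = C_B/C_C = r_Bτ/(r_Cτ) = r_B/r_C = 3.40.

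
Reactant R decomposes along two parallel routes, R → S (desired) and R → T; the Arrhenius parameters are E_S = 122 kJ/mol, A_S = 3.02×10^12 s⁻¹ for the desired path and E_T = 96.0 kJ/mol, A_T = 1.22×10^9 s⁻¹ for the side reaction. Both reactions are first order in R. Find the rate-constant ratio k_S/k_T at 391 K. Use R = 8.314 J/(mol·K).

Since both paths have the same order in R, the concentration cancels and S_{S/T} = k_S/k_T = (A_S/A_T)·exp[(E_T−E_S)/(RT)].
(E_T−E_S)/(RT) = (96.0−122)×10³/(8.314×391) = -26000/3251 = -7.998.
k_S/k_T = (3.02×10^12/1.22×10^9)·exp(-7.998) = 2475 × 3.361×10^-4 = 0.832.
Since E_S > E_T, raising the temperature improves selectivity toward S.

0.832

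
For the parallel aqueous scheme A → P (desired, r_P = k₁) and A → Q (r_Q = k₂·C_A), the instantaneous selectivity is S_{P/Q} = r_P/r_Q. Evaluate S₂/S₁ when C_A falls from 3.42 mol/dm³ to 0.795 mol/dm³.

4.30

S_{P/Q} = (k₁/k₂)·C_A⁻¹, so S₂/S₁ = (C_{A,2}/C_{A,1})⁻¹.
= 3.42/0.795 = 4.30.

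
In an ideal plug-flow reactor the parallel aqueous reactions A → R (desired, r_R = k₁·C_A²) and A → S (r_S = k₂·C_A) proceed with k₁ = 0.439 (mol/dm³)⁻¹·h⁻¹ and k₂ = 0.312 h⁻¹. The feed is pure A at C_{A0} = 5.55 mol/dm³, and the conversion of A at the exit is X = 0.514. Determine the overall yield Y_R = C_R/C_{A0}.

C_A = C_{A0}(1−X) = 2.697 mol/dm³.
Along a PFR/batch, dC_S/dC_A = −r_S/(r_R+r_S) = −k₂/(k₂+k₁·C_A).
Integrating from C_{A0} to C_A: C_S = (0.312/0.439)·ln[(0.312+0.439·5.55)/(0.312+0.439·2.70)] = 0.7107·ln(2.748/1.496) = 0.4322 mol/dm³.
Then C_R = (C_{A0}−C_A) − C_S = 2.853 − 0.4322 = 2.420 mol/dm³.
Y_R = C_R/C_{A0} = 2.420/5.55 = 0.436.

0.436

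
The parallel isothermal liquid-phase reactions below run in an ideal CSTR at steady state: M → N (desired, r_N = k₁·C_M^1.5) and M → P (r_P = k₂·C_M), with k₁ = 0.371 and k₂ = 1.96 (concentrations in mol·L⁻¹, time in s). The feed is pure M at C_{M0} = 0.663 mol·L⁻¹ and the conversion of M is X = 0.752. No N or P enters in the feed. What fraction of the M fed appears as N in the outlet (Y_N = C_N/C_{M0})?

Exit C_M = C_{M0}(1−X) = 0.663×0.248 = 0.1644 mol·L⁻¹.
In a CSTR the entire volume is at exit conditions, so r_N = 0.371×0.1644^1.5 = 0.02474 and r_P = 1.96×0.1644 = 0.3223.
Fraction of consumed M going to N: r_N/(r_N+r_P) = 0.07128.
C_N = 0.07128·C_{M0}·X = 0.07128×0.663×0.752 = 0.0355 mol·L⁻¹; Y_N = C_N/C_{M0} = 0.0536.

0.0536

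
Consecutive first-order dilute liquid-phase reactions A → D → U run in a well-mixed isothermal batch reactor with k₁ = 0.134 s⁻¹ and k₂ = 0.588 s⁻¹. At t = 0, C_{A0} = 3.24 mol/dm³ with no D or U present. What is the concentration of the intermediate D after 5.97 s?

For first-order series with pure A initially, C_D(t) = k₁C_{A0}/(k₂−k₁)·(e^(−k₁t) − e^(−k₂t)).
e^(−k₁t) = e^(−0.134×5.97) = e^(−0.8000) = 0.4493; e^(−k₂t) = e^(−3.510) = 0.02989.
C_D = 0.134×3.24/(0.588−0.134) × (0.4493−0.02989) = 0.9563×0.4195 = 0.4011 mol/dm³.

0.401 mol/dm³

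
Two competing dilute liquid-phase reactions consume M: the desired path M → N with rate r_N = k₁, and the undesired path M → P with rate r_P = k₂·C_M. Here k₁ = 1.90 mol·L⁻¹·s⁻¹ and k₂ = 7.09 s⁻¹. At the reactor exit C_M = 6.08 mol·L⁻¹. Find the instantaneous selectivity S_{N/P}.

S_{N/P} = r_N/r_P = (k₁)/(k₂·C_M) = (k₁/k₂)·C_M⁻¹.
= (1.90) / (7.09×6.080) = 1.900/43.11 = 0.0441.
The undesired path is higher order in M, so low C_M (CSTR or dilute feed) favours N.

0.0441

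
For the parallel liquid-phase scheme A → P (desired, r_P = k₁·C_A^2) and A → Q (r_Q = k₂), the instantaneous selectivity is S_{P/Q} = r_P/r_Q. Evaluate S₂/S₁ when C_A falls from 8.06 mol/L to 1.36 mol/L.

0.0285

S_{P/Q} = (k₁/k₂)·C_A^2, so S₂/S₁ = (C_{A,2}/C_{A,1})^2.
= (1.36/8.06)^2 = (0.1687)^2 = 0.0285.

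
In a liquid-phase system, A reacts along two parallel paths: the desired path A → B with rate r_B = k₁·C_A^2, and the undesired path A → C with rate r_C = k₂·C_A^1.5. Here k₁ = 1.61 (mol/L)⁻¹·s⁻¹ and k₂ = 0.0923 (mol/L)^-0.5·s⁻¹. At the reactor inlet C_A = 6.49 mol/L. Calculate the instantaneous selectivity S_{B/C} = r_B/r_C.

S_{B/C} = r_B/r_C = (k₁·C_A^2)/(k₂·C_A^1.5) = (k₁/k₂)·C_A^0.5.
= (1.61×6.490^2) / (0.0923×6.490^1.5) = 67.81/1.526 = 44.4.

44.4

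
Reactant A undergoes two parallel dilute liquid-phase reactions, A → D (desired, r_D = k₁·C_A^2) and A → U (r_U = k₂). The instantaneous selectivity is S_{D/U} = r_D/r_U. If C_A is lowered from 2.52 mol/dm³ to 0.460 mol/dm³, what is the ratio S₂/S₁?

S_{D/U} = (k₁/k₂)·C_A^2, so S₂/S₁ = (C_{A,2}/C_{A,1})^2.
= (0.460/2.52)^2 = (0.1825)^2 = 0.0333.

0.0333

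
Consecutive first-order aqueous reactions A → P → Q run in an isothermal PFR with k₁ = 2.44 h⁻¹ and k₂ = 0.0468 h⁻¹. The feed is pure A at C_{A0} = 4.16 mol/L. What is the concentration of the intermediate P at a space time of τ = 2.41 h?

Solving the coupled first-order balances gives C_P(τ) = [k₁/(k₂−k₁)]·C_{A0}·(e^(−k₁τ) − e^(−k₂τ)).
e^(−k₁τ) = e^(−2.44×2.41) = e^(−5.880) = 0.002794; e^(−k₂τ) = e^(−0.1128) = 0.8933.
C_P = 2.44×4.16/(0.0468−2.44) × (0.002794−0.8933) = (-4.241)×(-0.8905) = 3.777 mol/L.

3.78 mol/L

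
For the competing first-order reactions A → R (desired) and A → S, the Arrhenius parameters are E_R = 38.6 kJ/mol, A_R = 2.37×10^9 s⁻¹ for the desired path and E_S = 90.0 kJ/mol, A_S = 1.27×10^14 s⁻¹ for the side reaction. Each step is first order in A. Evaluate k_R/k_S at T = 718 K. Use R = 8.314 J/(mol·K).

Since both paths have the same order in A, the concentration cancels and S_{R/S} = k_R/k_S = (A_R/A_S)·exp[(E_S−E_R)/(RT)].
(E_S−E_R)/(RT) = (90.0−38.6)×10³/(8.314×718) = 51400/5969 = 8.611.
k_R/k_S = (2.37×10^9/1.27×10^14)·exp(8.611) = 1.866×10^-5 × 5489 = 0.102.

0.102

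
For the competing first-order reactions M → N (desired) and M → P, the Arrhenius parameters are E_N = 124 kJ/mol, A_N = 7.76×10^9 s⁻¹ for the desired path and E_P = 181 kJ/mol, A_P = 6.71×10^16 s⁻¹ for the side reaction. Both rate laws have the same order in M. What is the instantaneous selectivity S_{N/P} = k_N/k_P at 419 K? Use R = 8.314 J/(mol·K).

Since both paths have the same order in M, the concentration cancels and S_{N/P} = k_N/k_P = (A_N/A_P)·exp[(E_P−E_N)/(RT)].
(E_P−E_N)/(RT) = (181−124)×10³/(8.314×419) = 57000/3484 = 16.36.
k_N/k_P = (7.76×10^9/6.71×10^16)·exp(16.36) = 1.156×10^-7 × 1.277×10^7 = 1.48.

1.48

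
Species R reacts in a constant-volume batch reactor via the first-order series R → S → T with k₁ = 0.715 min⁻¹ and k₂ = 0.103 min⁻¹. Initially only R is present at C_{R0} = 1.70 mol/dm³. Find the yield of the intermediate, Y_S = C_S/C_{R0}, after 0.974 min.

For first-order series with pure R initially, C_S(t) = k₁C_{R0}/(k₂−k₁)·(e^(−k₁t) − e^(−k₂t)).
e^(−k₁t) = e^(−0.715×0.974) = e^(−0.6964) = 0.4984; e^(−k₂t) = e^(−0.1003) = 0.9045.
C_S = 0.715×1.70/(0.103−0.715) × (0.4984−0.9045) = (-1.986)×(-0.4062) = 0.8067 mol/dm³.
Y_S = C_S/C_{R0} = 0.8067/1.70 = 0.475.

0.475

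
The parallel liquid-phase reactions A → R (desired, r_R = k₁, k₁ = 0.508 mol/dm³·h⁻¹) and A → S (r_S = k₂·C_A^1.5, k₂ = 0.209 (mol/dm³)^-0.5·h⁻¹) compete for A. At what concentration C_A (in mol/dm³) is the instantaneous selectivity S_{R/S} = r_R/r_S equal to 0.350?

S_{R/S} = (k₁/k₂)·C_A^-1.5 ⇒ C_A = (S·k₂/k₁)^(1/(-1.5)).
= (0.350×0.209/0.508)^(-0.6667) = (0.1440)^(-0.6667) = 3.64 mol/dm³.

3.64 mol/dm³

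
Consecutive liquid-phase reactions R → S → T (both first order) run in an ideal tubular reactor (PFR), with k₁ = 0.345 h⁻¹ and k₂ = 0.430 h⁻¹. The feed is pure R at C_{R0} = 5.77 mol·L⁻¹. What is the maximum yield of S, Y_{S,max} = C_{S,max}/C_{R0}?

Evaluating C_S at τ_opt = ln(k₂/k₁)/(k₂−k₁) gives C_{S,max}/C_{R0} = (k₁/k₂)^[k₂/(k₂−k₁)].
= (0.345/0.430)^(0.430/(0.430−0.345)) = (0.8023)^(5.059) = 0.3282.

0.328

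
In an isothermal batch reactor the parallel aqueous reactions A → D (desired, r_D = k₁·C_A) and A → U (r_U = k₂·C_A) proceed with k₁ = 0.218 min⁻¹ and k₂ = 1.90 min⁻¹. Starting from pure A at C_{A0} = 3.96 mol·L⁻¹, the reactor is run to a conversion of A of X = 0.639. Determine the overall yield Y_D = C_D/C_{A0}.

C_A = C_{A0}(1−X) = 1.430 mol·L⁻¹.
Both paths are first order in A, so the instantaneous fraction to D is constant: dC_D/d(−C_A) = k₁/(k₁+k₂) = 0.1029.
C_D = 0.1029·(C_{A0}−C_A) = 0.1029×2.530 = 0.260 mol·L⁻¹.
Y_D = C_D/C_{A0} = 0.2605/3.96 = 0.0658.

0.0658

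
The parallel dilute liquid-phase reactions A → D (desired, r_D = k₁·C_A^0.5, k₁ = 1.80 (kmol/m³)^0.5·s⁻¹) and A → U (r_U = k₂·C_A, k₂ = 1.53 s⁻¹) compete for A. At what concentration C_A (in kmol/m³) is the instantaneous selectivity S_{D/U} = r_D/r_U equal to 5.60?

0.0441 kmol/m³

S_{D/U} = (k₁/k₂)·C_A^-0.5 ⇒ C_A = (S·k₂/k₁)^(-2).
= (5.60×1.53/1.80)^(-2) = (4.760)^(-2) = 0.0441 kmol/m³.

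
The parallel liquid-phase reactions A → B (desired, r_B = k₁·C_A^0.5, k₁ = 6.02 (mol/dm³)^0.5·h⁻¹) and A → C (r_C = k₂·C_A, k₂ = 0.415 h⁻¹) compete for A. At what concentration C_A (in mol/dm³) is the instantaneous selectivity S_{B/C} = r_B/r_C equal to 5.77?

6.32 mol/dm³

S_{B/C} = (k₁/k₂)·C_A^-0.5 ⇒ C_A = (S·k₂/k₁)^(-2).
= (5.77×0.415/6.02)^(-2) = (0.3978)^(-2) = 6.32 mol/dm³.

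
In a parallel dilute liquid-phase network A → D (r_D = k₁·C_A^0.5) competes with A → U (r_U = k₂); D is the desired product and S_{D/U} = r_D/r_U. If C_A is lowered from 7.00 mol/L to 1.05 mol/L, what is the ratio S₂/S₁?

S_{D/U} = (k₁/k₂)·C_A^0.5, so S₂/S₁ = (C_{A,2}/C_{A,1})^0.5.
= (1.05/7.00)^0.5 = (0.1500)^0.5 = 0.387.
Selectivity toward D falls as C_A falls — high-concentration operation is favoured.

0.387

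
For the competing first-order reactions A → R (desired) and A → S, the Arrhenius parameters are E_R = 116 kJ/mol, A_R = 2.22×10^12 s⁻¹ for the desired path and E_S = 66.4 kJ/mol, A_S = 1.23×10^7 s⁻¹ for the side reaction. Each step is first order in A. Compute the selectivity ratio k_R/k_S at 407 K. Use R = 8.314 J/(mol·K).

k_R/k_S = (A_R/A_S)·exp[−(E_R−E_S)/(RT)] = (A_R/A_S)·exp[(E_S−E_R)/(RT)].
(E_S−E_R)/(RT) = (66.4−116)×10³/(8.314×407) = -49600/3384 = -14.66.
k_R/k_S = (2.22×10^12/1.23×10^7)·exp(-14.66) = 1.805×10^5 × 4.306×10^-7 = 0.0777.
Since E_R > E_S, raising the temperature improves selectivity toward R.

0.0777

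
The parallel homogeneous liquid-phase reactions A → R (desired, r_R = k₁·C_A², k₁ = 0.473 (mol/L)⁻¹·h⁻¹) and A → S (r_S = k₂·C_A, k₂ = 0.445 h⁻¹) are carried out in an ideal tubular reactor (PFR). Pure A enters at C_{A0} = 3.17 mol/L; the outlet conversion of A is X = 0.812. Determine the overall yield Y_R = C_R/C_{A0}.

0.520

C_A = C_{A0}(1−X) = 0.5960 mol/L.
Along a PFR/batch, dC_S/dC_A = −r_S/(r_R+r_S) = −k₂/(k₂+k₁·C_A).
Integrating from C_{A0} to C_A: C_S = (0.445/0.473)·ln[(0.445+0.473·3.17)/(0.445+0.473·0.596)] = 0.9408·ln(1.944/0.7269) = 0.9257 mol/L.
Then C_R = (C_{A0}−C_A) − C_S = 2.574 − 0.9257 = 1.648 mol/L.
Y_R = C_R/C_{A0} = 1.648/3.17 = 0.520.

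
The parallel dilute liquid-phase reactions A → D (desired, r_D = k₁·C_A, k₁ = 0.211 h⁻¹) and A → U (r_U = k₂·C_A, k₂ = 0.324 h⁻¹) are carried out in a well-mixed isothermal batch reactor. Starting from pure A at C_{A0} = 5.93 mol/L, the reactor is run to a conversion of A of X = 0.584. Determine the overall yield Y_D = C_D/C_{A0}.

C_A = C_{A0}(1−X) = 2.467 mol/L.
Both paths are first order in A, so the instantaneous fraction to D is constant: dC_D/d(−C_A) = k₁/(k₁+k₂) = 0.3944.
C_D = 0.3944·(C_{A0}−C_A) = 0.3944×3.463 = 1.37 mol/L.
Y_D = C_D/C_{A0} = 1.366/5.93 = 0.230.

0.230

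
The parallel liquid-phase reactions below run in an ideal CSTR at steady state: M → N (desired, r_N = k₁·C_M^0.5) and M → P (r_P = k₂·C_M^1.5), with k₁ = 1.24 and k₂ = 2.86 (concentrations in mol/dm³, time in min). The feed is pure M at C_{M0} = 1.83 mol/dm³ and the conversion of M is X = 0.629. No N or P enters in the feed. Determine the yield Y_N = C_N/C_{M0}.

Exit C_M = C_{M0}(1−X) = 1.83×0.371 = 0.6789 mol/dm³.
A CSTR operates uniformly at the exit composition, giving r_N = 1.022 and r_P = 1.600 (each k·C_M^n at C_M = 0.6789).
Fraction of consumed M going to N: r_N/(r_N+r_P) = 0.3897.
C_N = 0.3897·C_{M0}·X = 0.3897×1.83×0.629 = 0.449 mol/dm³; Y_N = C_N/C_{M0} = 0.245.

0.245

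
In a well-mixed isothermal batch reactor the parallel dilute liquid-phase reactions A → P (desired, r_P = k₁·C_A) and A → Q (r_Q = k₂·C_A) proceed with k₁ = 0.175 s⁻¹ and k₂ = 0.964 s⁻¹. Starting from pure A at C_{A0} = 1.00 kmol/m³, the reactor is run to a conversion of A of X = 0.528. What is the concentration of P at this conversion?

0.0811 kmol/m³

C_A = C_{A0}(1−X) = 0.4720 kmol/m³.
Both paths are first order in A, so the instantaneous fraction to P is constant: dC_P/d(−C_A) = k₁/(k₁+k₂) = 0.1536.
C_P = 0.1536·(C_{A0}−C_A) = 0.1536×0.5280 = 0.0811 kmol/m³.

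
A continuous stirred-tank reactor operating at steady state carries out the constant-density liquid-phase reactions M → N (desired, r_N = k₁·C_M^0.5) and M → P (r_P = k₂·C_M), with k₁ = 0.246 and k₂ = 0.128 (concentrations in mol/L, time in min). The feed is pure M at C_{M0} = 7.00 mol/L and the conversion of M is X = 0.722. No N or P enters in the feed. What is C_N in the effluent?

2.93 mol/L

Exit C_M = C_{M0}(1−X) = 7.00×0.278 = 1.946 mol/L.
In a CSTR the entire volume is at exit conditions, so r_N = 0.246×1.946^0.5 = 0.3432 and r_P = 0.128×1.946 = 0.2491.
Fraction of consumed M going to N: r_N/(r_N+r_P) = 0.5794.
C_N = 0.5794·C_{M0}·X = 0.5794×7.00×0.722 = 2.93 mol/L.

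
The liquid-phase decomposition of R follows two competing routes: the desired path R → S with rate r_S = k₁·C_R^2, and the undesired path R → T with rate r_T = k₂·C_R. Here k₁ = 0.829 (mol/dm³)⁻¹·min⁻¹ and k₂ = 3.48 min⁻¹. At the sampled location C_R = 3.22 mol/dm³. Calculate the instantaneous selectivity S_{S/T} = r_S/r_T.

S_{S/T} = r_S/r_T = (k₁·C_R^2)/(k₂·C_R) = (k₁/k₂)·C_R.
= (0.829×3.220^2) / (3.48×3.220) = 8.595/11.21 = 0.767.

0.767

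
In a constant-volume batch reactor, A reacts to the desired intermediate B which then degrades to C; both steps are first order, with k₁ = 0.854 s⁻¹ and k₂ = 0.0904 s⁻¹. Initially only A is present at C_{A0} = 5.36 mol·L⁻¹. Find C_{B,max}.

For a first-order series the maximum intermediate yield is C_{B,max}/C_{A0} = (k₁/k₂)^[k₂/(k₂−k₁)].
= (0.854/0.0904)^(0.0904/(0.0904−0.854)) = (9.447)^(-0.1184) = 0.7665.
C_{B,max} = 0.7665×5.36 = 4.11 mol·L⁻¹.

4.11 mol·L⁻¹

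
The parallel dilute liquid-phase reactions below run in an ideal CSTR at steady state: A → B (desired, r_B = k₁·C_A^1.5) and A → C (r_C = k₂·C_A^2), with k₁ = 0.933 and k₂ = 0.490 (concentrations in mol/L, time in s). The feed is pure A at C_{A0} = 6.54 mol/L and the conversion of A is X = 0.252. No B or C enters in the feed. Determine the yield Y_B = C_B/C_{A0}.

0.117

Exit C_A = C_{A0}(1−X) = 6.54×0.748 = 4.892 mol/L.
Rates in a CSTR are evaluated at the outlet concentration: r_B = 0.933×4.892^1.5 = 10.09, r_C = 0.490×4.892^2 = 11.73.
Fraction of consumed A going to B: r_B/(r_B+r_C) = 0.4626.
C_B = 0.4626·C_{A0}·X = 0.4626×6.54×0.252 = 0.762 mol/L; Y_B = C_B/C_{A0} = 0.117.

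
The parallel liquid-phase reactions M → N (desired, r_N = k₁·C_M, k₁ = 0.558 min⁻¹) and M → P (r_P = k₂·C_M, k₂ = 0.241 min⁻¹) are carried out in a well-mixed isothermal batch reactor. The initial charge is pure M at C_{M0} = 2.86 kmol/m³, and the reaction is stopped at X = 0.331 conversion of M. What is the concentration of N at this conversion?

0.661 kmol/m³

C_M = C_{M0}(1−X) = 1.913 kmol/m³.
Both paths are first order in M, so the instantaneous fraction to N is constant: dC_N/d(−C_M) = k₁/(k₁+k₂) = 0.6984.
C_N = 0.6984·(C_{M0}−C_M) = 0.6984×0.9467 = 0.661 kmol/m³.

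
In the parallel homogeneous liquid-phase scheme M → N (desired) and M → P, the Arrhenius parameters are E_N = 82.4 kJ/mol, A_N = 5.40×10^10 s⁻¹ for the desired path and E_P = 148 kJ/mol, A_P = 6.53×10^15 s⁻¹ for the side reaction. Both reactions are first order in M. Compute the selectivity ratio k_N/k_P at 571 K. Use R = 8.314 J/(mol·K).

With equal orders, S_{N/P} = k_N/k_P = (A_N/A_P)·exp[(E_P−E_N)/(RT)].
(E_P−E_N)/(RT) = (148−82.4)×10³/(8.314×571) = 65600/4747 = 13.82.
k_N/k_P = (5.40×10^10/6.53×10^15)·exp(13.82) = 8.270×10^-6 × 1.003×10^6 = 8.29.

8.29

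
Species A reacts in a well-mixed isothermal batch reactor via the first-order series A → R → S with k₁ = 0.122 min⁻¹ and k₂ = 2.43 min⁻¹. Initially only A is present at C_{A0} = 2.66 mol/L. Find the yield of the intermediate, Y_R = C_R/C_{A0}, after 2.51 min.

0.0388

The intermediate concentration in a first-order A→B→C sequence is C_R = k₁C_{A0}(e^(−k₁t) − e^(−k₂t))/(k₂−k₁).
e^(−k₁t) = e^(−0.122×2.51) = e^(−0.3062) = 0.7362; e^(−k₂t) = e^(−6.099) = 0.002244.
C_R = 0.122×2.66/(2.43−0.122) × (0.7362−0.002244) = 0.1406×0.7340 = 0.1032 mol/L.
Y_R = C_R/C_{A0} = 0.1032/2.66 = 0.0388.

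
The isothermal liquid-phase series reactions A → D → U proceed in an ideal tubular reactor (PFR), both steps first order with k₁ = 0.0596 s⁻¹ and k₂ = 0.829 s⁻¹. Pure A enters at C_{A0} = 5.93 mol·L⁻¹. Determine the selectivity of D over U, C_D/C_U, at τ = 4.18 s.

The intermediate concentration in a first-order A→B→C sequence is C_D = k₁C_{A0}(e^(−k₁τ) − e^(−k₂τ))/(k₂−k₁).
e^(−k₁τ) = e^(−0.0596×4.18) = e^(−0.2491) = 0.7795; e^(−k₂τ) = e^(−3.465) = 0.03127.
C_D = 0.0596×5.93/(0.829−0.0596) × (0.7795−0.03127) = 0.4594×0.7482 = 0.3437 mol·L⁻¹.
C_A = C_{A0}e^(−k₁τ) = 4.622 mol·L⁻¹, so C_U = C_{A0}−C_A−C_D = 0.9640 mol·L⁻¹; C_D/C_U = 0.357.

0.357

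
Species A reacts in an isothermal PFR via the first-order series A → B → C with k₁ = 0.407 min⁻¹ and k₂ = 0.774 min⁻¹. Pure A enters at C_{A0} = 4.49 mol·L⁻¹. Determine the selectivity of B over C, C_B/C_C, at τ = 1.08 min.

1.92

Solving the coupled first-order balances gives C_B(τ) = [k₁/(k₂−k₁)]·C_{A0}·(e^(−k₁τ) − e^(−k₂τ)).
e^(−k₁τ) = e^(−0.407×1.08) = e^(−0.4396) = 0.6443; e^(−k₂τ) = e^(−0.8359) = 0.4335.
C_B = 0.407×4.49/(0.774−0.407) × (0.6443−0.4335) = 4.979×0.2108 = 1.050 mol·L⁻¹.
C_A = C_{A0}e^(−k₁τ) = 2.893 mol·L⁻¹, so C_C = C_{A0}−C_A−C_B = 0.5471 mol·L⁻¹; C_B/C_C = 1.92.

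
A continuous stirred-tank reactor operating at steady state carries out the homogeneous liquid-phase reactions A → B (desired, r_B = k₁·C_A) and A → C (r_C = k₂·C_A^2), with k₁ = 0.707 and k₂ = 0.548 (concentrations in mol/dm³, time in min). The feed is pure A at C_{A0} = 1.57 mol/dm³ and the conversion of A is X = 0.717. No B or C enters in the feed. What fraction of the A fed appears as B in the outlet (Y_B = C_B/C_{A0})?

Exit C_A = C_{A0}(1−X) = 1.57×0.283 = 0.4443 mol/dm³.
In a CSTR the entire volume is at exit conditions, so r_B = 0.707×0.4443 = 0.3141 and r_C = 0.548×0.4443^2 = 0.1082.
Fraction of consumed A going to B: r_B/(r_B+r_C) = 0.7438.
C_B = 0.7438·C_{A0}·X = 0.7438×1.57×0.717 = 0.837 mol/dm³; Y_B = C_B/C_{A0} = 0.533.

0.533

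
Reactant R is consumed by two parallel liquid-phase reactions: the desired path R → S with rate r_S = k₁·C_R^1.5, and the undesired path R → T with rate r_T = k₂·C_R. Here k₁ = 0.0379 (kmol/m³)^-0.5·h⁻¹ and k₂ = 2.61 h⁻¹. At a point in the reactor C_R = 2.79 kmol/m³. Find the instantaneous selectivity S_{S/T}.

0.0243

S_{S/T} = r_S/r_T = (k₁·C_R^1.5)/(k₂·C_R) = (k₁/k₂)·C_R^0.5.
= (0.0379×2.790^1.5) / (2.61×2.790) = 0.1766/7.282 = 0.0243.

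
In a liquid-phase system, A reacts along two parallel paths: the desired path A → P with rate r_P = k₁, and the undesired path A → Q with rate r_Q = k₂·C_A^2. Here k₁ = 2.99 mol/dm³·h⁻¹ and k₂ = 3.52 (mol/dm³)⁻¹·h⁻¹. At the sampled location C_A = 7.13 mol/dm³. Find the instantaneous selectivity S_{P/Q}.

S_{P/Q} = r_P/r_Q = (k₁)/(k₂·C_A^2) = (k₁/k₂)·C_A^-2.
= (2.99) / (3.52×7.130^2) = 2.990/178.9 = 0.0167.
The undesired path is higher order in A, so low C_A (CSTR or dilute feed) favours P.

0.0167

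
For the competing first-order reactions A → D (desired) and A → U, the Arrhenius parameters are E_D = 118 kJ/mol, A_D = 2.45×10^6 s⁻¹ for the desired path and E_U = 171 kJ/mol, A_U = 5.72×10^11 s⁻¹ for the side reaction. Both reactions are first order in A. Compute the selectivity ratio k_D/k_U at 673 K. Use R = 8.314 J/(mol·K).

0.0557

k_D/k_U = (A_D/A_U)·exp[−(E_D−E_U)/(RT)] = (A_D/A_U)·exp[(E_U−E_D)/(RT)].
(E_U−E_D)/(RT) = (171−118)×10³/(8.314×673) = 53000/5595 = 9.472.
k_D/k_U = (2.45×10^6/5.72×10^11)·exp(9.472) = 4.283×10^-6 × 12993 = 0.0557.
Since E_D < E_U, lowering the temperature improves selectivity toward D.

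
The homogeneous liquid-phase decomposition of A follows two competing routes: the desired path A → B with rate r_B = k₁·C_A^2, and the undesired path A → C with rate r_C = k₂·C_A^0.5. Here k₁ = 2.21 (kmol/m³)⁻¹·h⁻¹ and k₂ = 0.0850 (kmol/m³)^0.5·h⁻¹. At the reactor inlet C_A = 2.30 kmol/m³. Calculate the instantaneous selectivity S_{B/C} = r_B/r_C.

90.7

S_{B/C} = r_B/r_C = (k₁·C_A^2)/(k₂·C_A^0.5) = (k₁/k₂)·C_A^1.5.
= (2.21×2.300^2) / (0.0850×2.300^0.5) = 11.69/0.1289 = 90.7.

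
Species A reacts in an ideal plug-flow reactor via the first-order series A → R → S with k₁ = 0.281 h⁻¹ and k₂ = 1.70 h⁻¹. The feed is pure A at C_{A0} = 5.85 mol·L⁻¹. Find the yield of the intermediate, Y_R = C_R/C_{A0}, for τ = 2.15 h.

Solving the coupled first-order balances gives C_R(τ) = [k₁/(k₂−k₁)]·C_{A0}·(e^(−k₁τ) − e^(−k₂τ)).
e^(−k₁τ) = e^(−0.281×2.15) = e^(−0.6042) = 0.5465; e^(−k₂τ) = e^(−3.655) = 0.02586.
C_R = 0.281×5.85/(1.70−0.281) × (0.5465−0.02586) = 1.158×0.5207 = 0.6032 mol·L⁻¹.
Y_R = C_R/C_{A0} = 0.6032/5.85 = 0.103.

0.103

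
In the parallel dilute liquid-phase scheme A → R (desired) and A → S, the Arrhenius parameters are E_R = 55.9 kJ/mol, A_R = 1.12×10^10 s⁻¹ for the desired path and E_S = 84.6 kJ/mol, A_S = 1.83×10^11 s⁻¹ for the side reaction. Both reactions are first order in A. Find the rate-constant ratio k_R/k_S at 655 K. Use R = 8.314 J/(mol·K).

k_R/k_S = (A_R/A_S)·exp[−(E_R−E_S)/(RT)] = (A_R/A_S)·exp[(E_S−E_R)/(RT)].
(E_S−E_R)/(RT) = (84.6−55.9)×10³/(8.314×655) = 28700/5446 = 5.270.
k_R/k_S = (1.12×10^10/1.83×10^11)·exp(5.270) = 0.06120 × 194.5 = 11.9.
Since E_R < E_S, lowering the temperature improves selectivity toward R.

11.9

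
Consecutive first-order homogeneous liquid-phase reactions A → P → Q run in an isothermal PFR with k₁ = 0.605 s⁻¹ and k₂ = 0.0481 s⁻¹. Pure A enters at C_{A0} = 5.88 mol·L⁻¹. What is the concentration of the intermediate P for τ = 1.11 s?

The intermediate concentration in a first-order A→B→C sequence is C_P = k₁C_{A0}(e^(−k₁τ) − e^(−k₂τ))/(k₂−k₁).
e^(−k₁τ) = e^(−0.605×1.11) = e^(−0.6716) = 0.5109; e^(−k₂τ) = e^(−0.05339) = 0.9480.
C_P = 0.605×5.88/(0.0481−0.605) × (0.5109−0.9480) = (-6.388)×(-0.4371) = 2.792 mol·L⁻¹.

2.79 mol·L⁻¹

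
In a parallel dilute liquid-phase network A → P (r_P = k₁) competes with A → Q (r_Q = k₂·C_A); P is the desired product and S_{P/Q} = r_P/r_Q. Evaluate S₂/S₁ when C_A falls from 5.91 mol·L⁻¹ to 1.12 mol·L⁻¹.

S_{P/Q} = (k₁/k₂)·C_A⁻¹, so S₂/S₁ = (C_{A,2}/C_{A,1})⁻¹.
= 5.91/1.12 = 5.28.
Selectivity toward P rises as C_A falls — low-concentration operation is favoured.

5.28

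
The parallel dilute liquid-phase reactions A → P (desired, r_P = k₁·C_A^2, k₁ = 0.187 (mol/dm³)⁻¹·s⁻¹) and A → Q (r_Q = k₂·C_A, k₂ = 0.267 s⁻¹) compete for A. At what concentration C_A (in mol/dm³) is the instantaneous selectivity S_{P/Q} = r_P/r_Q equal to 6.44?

9.20 mol/dm³

S_{P/Q} = (k₁/k₂)·C_A ⇒ C_A = S·k₂/k₁.
= 6.44×0.267/0.187 = 9.20 mol/dm³.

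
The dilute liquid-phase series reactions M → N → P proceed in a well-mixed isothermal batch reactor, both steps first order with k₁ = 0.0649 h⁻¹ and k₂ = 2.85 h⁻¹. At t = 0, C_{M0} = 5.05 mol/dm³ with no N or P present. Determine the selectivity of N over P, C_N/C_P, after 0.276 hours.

2.24

The intermediate concentration in a first-order A→B→C sequence is C_N = k₁C_{M0}(e^(−k₁t) − e^(−k₂t))/(k₂−k₁).
e^(−k₁t) = e^(−0.0649×0.276) = e^(−0.01791) = 0.9822; e^(−k₂t) = e^(−0.7866) = 0.4554.
C_N = 0.0649×5.05/(2.85−0.0649) × (0.9822−0.4554) = 0.1177×0.5269 = 0.06200 mol/dm³.
C_M = C_{M0}e^(−k₁t) = 4.960 mol/dm³, so C_P = C_{M0}−C_M−C_N = 0.02765 mol/dm³; C_N/C_P = 2.24.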